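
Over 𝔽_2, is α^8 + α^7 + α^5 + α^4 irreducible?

No

Write P(α) = α^8 + α^7 + α^5 + α^4.
Check for roots in 𝔽_2: P(0) = 0 → root; P(1) = 0 → root.
P(0) = 0, so (α) divides P(α); P is reducible.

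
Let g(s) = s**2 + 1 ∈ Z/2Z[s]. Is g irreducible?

No

Check for roots in Z/2Z: g(0) = 1; g(1) = 0 → root.
g(1) = 0, so (s − 1) divides g(s); g is reducible.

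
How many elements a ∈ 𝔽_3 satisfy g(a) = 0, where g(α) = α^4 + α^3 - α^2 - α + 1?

Evaluate at each of the 3 elements of 𝔽_3:
g(0) = 1; g(1) = 1; g(2) = 1.
No element is a root.

0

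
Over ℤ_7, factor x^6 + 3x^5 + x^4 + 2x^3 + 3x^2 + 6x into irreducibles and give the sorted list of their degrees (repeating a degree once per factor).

Write g(x) = x^6 + 3x^5 + x^4 + 2x^3 + 3x^2 + 6x.
Linear factors from roots: (x), (x + 4).
Complete factorization: g(x) = (x)·(x + 4)·(x^4 + 6x^3 + 5x^2 + 3x + 5).
Factor degrees with multiplicity: 1 + 1 + 4 = 6.

1, 1, 4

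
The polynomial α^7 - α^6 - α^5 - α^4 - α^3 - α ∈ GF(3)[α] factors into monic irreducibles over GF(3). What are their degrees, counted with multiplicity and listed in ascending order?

1, 1, 2, 3

Write g(α) = α^7 - α^6 - α^5 - α^4 - α^3 - α.
Roots in GF(3): g(0) = 0 → root; g(1) = 2; g(2) = 0 → root.
Linear factors from roots: (α), (α + 1).
Complete factorization: g(α) = (α)·(α + 1)·(α^2 - α - 1)·(α^3 - α^2 + α + 1).
Factor degrees with multiplicity: 1 + 1 + 2 + 3 = 7.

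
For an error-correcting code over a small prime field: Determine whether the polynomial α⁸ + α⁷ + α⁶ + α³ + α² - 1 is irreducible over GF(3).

No

Write f(α) = α⁸ + α⁷ + α⁶ + α³ + α² - 1.
Check for roots in GF(3): f(0) = 2; f(1) = 1; f(2) = 0 → root.
f(2) = 0, so (α − 2) divides f(α); f is reducible.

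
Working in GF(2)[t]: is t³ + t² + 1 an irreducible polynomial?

Yes

Write P(t) = t³ + t² + 1.
Check for roots in GF(2): P(0) = 1; P(1) = 1.
No roots. A degree-3 polynomial over a field with no linear factor is irreducible.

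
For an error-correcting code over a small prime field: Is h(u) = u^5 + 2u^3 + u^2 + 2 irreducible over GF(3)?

Check for roots in GF(3): h(0) = 2; h(1) = 0 → root; h(2) = 0 → root.
h(1) = 0, so (u − 1) divides h(u); h is reducible.

No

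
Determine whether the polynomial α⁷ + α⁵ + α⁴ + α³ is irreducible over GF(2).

No

Write P(α) = α⁷ + α⁵ + α⁴ + α³.
Check for roots in GF(2): P(0) = 0 → root; P(1) = 0 → root.
P(0) = 0, so (α) divides P(α); P is reducible.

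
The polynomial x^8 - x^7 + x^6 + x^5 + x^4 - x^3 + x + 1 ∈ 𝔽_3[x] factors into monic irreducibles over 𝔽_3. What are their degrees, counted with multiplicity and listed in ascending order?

8

Write g(x) = x^8 - x^7 + x^6 + x^5 + x^4 - x^3 + x + 1.
Roots in 𝔽_3: g(0) = 1; g(1) = 1; g(2) = 1.
Complete factorization: g(x) = (x^8 - x^7 + x^6 + x^5 + x^4 - x^3 + x + 1).
Factor degrees with multiplicity: 8 = 8.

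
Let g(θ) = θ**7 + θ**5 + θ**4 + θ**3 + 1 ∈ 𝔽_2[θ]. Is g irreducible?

Check for roots in 𝔽_2: g(0) = 1; g(1) = 1.
No roots, so no linear factors.
Monic irreducibles of degree 2 over GF(2): θ**2 + θ + 1.
None of them divide g (all give nonzero remainder).
Monic irreducibles of degree 3 over GF(2): θ**3 + θ + 1, θ**3 + θ**2 + 1.
None of them divide g (all give nonzero remainder).
No irreducible factor of degree ≤ 3 exists, so g is irreducible over GF(2).

Yes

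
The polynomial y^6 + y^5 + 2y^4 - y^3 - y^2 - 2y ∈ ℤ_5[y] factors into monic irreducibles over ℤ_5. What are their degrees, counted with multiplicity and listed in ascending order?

Write h(y) = y^6 + y^5 + 2y^4 - y^3 - y^2 - 2y.
Roots in ℤ_5: h(0) = 0 → root; h(1) = 0 → root; h(2) = 2; h(3) = 2; h(4) = 4.
Linear factors from roots: (y), (y - 1).
Complete factorization: h(y) = (y)·(y - 1)·(y^2 + y + 1)·(y^2 + y + 2).
Factor degrees with multiplicity: 1 + 1 + 2 + 2 = 6.

1, 1, 2, 2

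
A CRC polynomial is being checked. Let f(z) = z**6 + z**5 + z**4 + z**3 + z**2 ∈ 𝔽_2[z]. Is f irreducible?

No

Check for roots in 𝔽_2: f(0) = 0 → root; f(1) = 1.
f(0) = 0, so (z) divides f(z); f is reducible.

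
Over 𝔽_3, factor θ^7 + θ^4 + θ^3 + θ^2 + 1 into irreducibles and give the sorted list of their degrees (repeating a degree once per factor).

7

Write h(θ) = θ^7 + θ^4 + θ^3 + θ^2 + 1.
Roots in 𝔽_3: h(0) = 1; h(1) = 2; h(2) = 1.
Complete factorization: h(θ) = (θ^7 + θ^4 + θ^3 + θ^2 + 1).
Factor degrees with multiplicity: 7 = 7.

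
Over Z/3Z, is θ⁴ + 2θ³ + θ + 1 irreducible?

Write m(θ) = θ⁴ + 2θ³ + θ + 1.
Check for roots in Z/3Z: m(0) = 1; m(1) = 2; m(2) = 2.
No roots, so no linear factors.
Monic irreducibles of degree 2 over GF(3): θ² + 1, θ² + θ + 2, θ² + 2θ + 2.
None of them divide m (all give nonzero remainder).
No irreducible factor of degree ≤ 2 exists, so m is irreducible over GF(3).

Yes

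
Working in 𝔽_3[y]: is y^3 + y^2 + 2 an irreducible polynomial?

Write g(y) = y^3 + y^2 + 2.
Check for roots in 𝔽_3: g(0) = 2; g(1) = 1; g(2) = 2.
No roots. A degree-3 polynomial over a field with no linear factor is irreducible.

Yes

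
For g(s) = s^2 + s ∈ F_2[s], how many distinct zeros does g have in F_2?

Evaluate at each of the 2 elements of F_2:
g(0) = 0 → root; g(1) = 0 → root.
Roots: {0, 1}.

2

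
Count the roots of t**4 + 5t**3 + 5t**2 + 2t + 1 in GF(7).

Write g(t) = t**4 + 5t**3 + 5t**2 + 2t + 1.
Evaluate at each of the 7 elements of GF(7):
g(0) = 1; g(1) = 0 → root; g(2) = 4; g(3) = 2; g(4) = 0 → root; g(5) = 0 → root; g(6) = 0 → root.
Roots: {1, 4, 5, 6}.

4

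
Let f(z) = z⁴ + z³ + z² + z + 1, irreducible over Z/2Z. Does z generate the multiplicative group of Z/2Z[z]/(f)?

|GF(2^4)^×| = 2^4 − 1 = 15. Prime factorization: 15 = 3·5.
f is primitive ⇔ z has order 15 in GF(2)[z]/(f), i.e. z^(15/q) ≠ 1 for each prime q | 15.
z^(5) mod f = 1
z^(3) mod f = z³.
Since z^(5) = 1, the order of z divides 5 < 15; not primitive.

No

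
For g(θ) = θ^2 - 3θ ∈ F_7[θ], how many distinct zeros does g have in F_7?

Evaluate at each of the 7 elements of F_7:
g(0) = 0 → root; g(1) = 5; g(2) = 5; g(3) = 0 → root; g(4) = 4; g(5) = 3; g(6) = 4.
Roots: {0, 3}.

2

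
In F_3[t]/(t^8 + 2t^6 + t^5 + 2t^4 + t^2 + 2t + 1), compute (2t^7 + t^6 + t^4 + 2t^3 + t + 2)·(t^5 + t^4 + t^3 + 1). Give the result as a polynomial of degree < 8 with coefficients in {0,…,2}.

2t^6 + t^5 + t^4 + 2t + 1

Multiply in F_3[t]: (2t^7 + t^6 + t^4 + 2t^3 + t + 2)·(t^5 + t^4 + t^3 + 1) = 2t^12 + 2t^9 + 2t^7 + t^6 + t^4 + t^3 + t + 2.
Reduce using t^8 ≡ t^6 + 2t^5 + t^4 + 2t^2 + t + 2 (mod t^8 + 2t^6 + t^5 + 2t^4 + t^2 + 2t + 1).
Reduced: 2t^6 + t^5 + t^4 + 2t + 1.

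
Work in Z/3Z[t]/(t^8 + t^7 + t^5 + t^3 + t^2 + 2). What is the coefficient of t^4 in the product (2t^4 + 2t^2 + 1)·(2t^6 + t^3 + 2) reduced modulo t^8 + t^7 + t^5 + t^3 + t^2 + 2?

Multiply in Z/3Z[t]: (2t^4 + 2t^2 + 1)·(2t^6 + t^3 + 2) = t^10 + t^8 + 2t^7 + 2t^6 + 2t^5 + t^4 + t^3 + t^2 + 2.
Reduce using t^8 ≡ 2t^7 + 2t^5 + 2t^3 + 2t^2 + 1 (mod t^8 + t^7 + t^5 + t^3 + t^2 + 2).
Reduced: 2t^7 + 2t^5 + t^4 + 2t + 1.

1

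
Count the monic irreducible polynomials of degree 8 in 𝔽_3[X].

810

x^(3^8) − x is the product of all monic irreducibles of degree dividing 8; Möbius inversion gives N = (1/8) Σ μ(8/d)·3^d.
Divisors of 8: 1, 2, 4, 8; μ(8/d) for each: 0, 0, -1, 1.
Σ = − 3^4 + 3^8 = 6480.
N = 6480/8 = 810.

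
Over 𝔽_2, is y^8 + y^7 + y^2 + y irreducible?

No

Write f(y) = y^8 + y^7 + y^2 + y.
Check for roots in 𝔽_2: f(0) = 0 → root; f(1) = 0 → root.
f(0) = 0, so (y) divides f(y); f is reducible.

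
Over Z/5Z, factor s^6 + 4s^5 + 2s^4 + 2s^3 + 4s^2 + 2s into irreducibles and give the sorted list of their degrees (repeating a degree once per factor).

Write h(s) = s^6 + 4s^5 + 2s^4 + 2s^3 + 4s^2 + 2s.
Roots in Z/5Z: h(0) = 0 → root; h(1) = 0 → root; h(2) = 0 → root; h(3) = 4; h(4) = 4.
Linear factors from roots: (s), (s + 4), (s + 3).
Complete factorization: h(s) = (s)·(s + 3)·(s + 4)^2·(s^2 + 3s + 4).
Factor degrees with multiplicity: 1 + 1 + 1 + 1 + 2 = 6.

1, 1, 1, 1, 2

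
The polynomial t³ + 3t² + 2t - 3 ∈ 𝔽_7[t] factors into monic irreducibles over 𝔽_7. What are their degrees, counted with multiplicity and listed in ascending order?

1, 2

Write f(t) = t³ + 3t² + 2t - 3.
Linear factors from roots: (t - 2).
Complete factorization: f(t) = (t - 2)·(t² - 2t - 2).
Factor degrees with multiplicity: 1 + 2 = 3.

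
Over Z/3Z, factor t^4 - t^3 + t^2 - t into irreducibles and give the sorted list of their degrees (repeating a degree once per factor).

Write f(t) = t^4 - t^3 + t^2 - t.
Roots in Z/3Z: f(0) = 0 → root; f(1) = 0 → root; f(2) = 1.
Linear factors from roots: (t), (t - 1).
Complete factorization: f(t) = (t)·(t - 1)·(t^2 + 1).
Factor degrees with multiplicity: 1 + 1 + 2 = 4.

1, 1, 2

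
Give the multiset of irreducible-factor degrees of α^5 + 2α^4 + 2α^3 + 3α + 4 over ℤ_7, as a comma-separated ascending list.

1, 1, 3

Write h(α) = α^5 + 2α^4 + 2α^3 + 3α + 4.
Linear factors from roots: (α + 3), (α + 1).
Complete factorization: h(α) = (α + 1)·(α + 3)·(α^3 + 5α^2 + 6).
Factor degrees with multiplicity: 1 + 1 + 3 = 5.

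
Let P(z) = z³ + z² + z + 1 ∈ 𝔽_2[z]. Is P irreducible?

No

Check for roots in 𝔽_2: P(0) = 1; P(1) = 0 → root.
P(1) = 0, so (z − 1) divides P(z); P is reducible.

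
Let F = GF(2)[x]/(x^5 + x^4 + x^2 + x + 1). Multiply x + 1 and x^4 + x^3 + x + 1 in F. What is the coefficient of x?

1

Multiply in GF(2)[x]: (x + 1)·(x^4 + x^3 + x + 1) = x^5 + x^3 + x^2 + 1.
Reduce using x^5 ≡ x^4 + x^2 + x + 1 (mod x^5 + x^4 + x^2 + x + 1).
Reduced: x^4 + x^3 + x.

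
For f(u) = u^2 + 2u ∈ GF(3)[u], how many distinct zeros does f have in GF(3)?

2

Evaluate at each of the 3 elements of GF(3):
f(0) = 0 → root; f(1) = 0 → root; f(2) = 2.
Roots: {0, 1}.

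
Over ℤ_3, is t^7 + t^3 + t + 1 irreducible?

Yes

Write m(t) = t^7 + t^3 + t + 1.
Check for roots in ℤ_3: m(0) = 1; m(1) = 1; m(2) = 1.
No roots, so no linear factors.
Monic irreducibles of degree 2 over GF(3): t^2 + 1, t^2 + t + 2, t^2 + 2t + 2.
None of them divide m (all give nonzero remainder).
Degree-3 irreducible divisors: test the 8 monic irreducibles of degree 3 over GF(3).
None of them divide m (all give nonzero remainder).
No irreducible factor of degree ≤ 3 exists, so m is irreducible over GF(3).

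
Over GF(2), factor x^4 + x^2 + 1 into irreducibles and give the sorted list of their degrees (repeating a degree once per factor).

2, 2

Write f(x) = x^4 + x^2 + 1.
Roots in GF(2): f(0) = 1; f(1) = 1.
Complete factorization: f(x) = (x^2 + x + 1)^2.
Factor degrees with multiplicity: 2 + 2 = 4.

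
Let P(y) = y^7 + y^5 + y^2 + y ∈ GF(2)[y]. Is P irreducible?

No

Check for roots in GF(2): P(0) = 0 → root; P(1) = 0 → root.
P(0) = 0, so (y) divides P(y); P is reducible.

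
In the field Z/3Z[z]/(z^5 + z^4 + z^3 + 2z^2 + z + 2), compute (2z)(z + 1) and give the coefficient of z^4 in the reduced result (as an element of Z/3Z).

0

Multiply in Z/3Z[z]: (2z)·(z + 1) = 2z^2 + 2z.
Reduced: 2z^2 + 2z.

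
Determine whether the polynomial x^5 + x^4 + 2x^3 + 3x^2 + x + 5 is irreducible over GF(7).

No

Write P(x) = x^5 + x^4 + 2x^3 + 3x^2 + x + 5.
Check for roots in GF(7): P(0) = 5; P(1) = 6; P(2) = 6; P(3) = 0 → root; P(4) = 2; P(5) = 4; P(6) = 5.
P(3) = 0, so (x − 3) divides P(x); P is reducible.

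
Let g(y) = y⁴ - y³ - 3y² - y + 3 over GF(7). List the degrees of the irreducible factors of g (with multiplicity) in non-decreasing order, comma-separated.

Complete factorization: g(y) = (y² + 1)·(y² - y + 3).
Factor degrees with multiplicity: 2 + 2 = 4.

2, 2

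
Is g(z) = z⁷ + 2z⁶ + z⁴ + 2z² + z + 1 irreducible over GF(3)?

Check for roots in GF(3): g(0) = 1; g(1) = 2; g(2) = 1.
No roots, so no linear factors.
Monic irreducibles of degree 2 over GF(3): z² + 1, z² + z + 2, z² + 2z + 2.
None of them divide g (all give nonzero remainder).
Degree-3 irreducible divisors: test the 8 monic irreducibles of degree 3 over GF(3).
None of them divide g (all give nonzero remainder).
No irreducible factor of degree ≤ 3 exists, so g is irreducible over GF(3).

Yes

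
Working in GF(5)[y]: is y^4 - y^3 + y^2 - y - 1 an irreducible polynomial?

Write h(y) = y^4 - y^3 + y^2 - y - 1.
Check for roots in GF(5): h(0) = 4; h(1) = 4; h(2) = 4; h(3) = 4; h(4) = 3.
No roots, so no linear factors.
Degree-2 irreducible divisors: test the 10 monic irreducibles of degree 2 over GF(5).
None of them divide h (all give nonzero remainder).
No irreducible factor of degree ≤ 2 exists, so h is irreducible over GF(5).

Yes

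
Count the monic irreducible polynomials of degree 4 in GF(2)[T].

The number of monic irreducibles of degree 4 over GF(2) is (1/4)·Σ_{d∣4} μ(4/d) 2^d.
Divisors of 4: 1, 2, 4; μ(4/d) for each: 0, -1, 1.
Σ = − 2^2 + 2^4 = 12.
N = 12/4 = 3.

3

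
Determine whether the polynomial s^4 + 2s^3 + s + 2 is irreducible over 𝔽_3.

Write g(s) = s^4 + 2s^3 + s + 2.
Check for roots in 𝔽_3: g(0) = 2; g(1) = 0 → root; g(2) = 0 → root.
g(1) = 0, so (s − 1) divides g(s); g is reducible.

No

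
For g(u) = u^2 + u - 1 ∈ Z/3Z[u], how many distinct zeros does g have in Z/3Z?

Evaluate at each of the 3 elements of Z/3Z:
g(0) = 2; g(1) = 1; g(2) = 2.
No element is a root.

0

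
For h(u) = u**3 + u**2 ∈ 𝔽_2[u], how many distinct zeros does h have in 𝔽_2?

2

Evaluate at each of the 2 elements of 𝔽_2:
h(0) = 0 → root; h(1) = 0 → root.
Roots: {0, 1}.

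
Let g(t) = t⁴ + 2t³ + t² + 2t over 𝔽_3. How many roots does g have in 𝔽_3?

2

Evaluate at each of the 3 elements of 𝔽_3:
g(0) = 0 → root; g(1) = 0 → root; g(2) = 1.
Roots: {0, 1}.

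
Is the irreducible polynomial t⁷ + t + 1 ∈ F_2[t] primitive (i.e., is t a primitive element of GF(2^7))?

Yes

Write f(t) = t⁷ + t + 1.
|GF(2^7)^×| = 2^7 − 1 = 127. Prime factorization: 127 = 127.
f is primitive ⇔ t has order 127 in GF(2)[t]/(f), i.e. t^(127/q) ≠ 1 for each prime q | 127.
t^(1) mod f = t.
None equal 1, so t has full order 127; f is primitive.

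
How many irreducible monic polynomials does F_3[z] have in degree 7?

The number of monic irreducibles of degree 7 over GF(3) is (1/7)·Σ_{d∣7} μ(7/d) 3^d.
Divisors of 7: 1, 7; μ(7/d) for each: -1, 1.
Σ = − 3^1 + 3^7 = 2184.
N = 2184/7 = 312.

312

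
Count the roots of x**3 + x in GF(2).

2

Write h(x) = x**3 + x.
Evaluate at each of the 2 elements of GF(2):
h(0) = 0 → root; h(1) = 0 → root.
Roots: {0, 1}.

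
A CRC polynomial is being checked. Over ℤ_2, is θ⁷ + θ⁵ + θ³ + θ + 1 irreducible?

Yes

Write P(θ) = θ⁷ + θ⁵ + θ³ + θ + 1.
Check for roots in ℤ_2: P(0) = 1; P(1) = 1.
No roots, so no linear factors.
Monic irreducibles of degree 2 over GF(2): θ² + θ + 1.
None of them divide P (all give nonzero remainder).
Monic irreducibles of degree 3 over GF(2): θ³ + θ + 1, θ³ + θ² + 1.
None of them divide P (all give nonzero remainder).
No irreducible factor of degree ≤ 3 exists, so P is irreducible over GF(2).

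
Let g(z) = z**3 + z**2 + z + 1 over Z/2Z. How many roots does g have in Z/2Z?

Evaluate at each of the 2 elements of Z/2Z:
g(0) = 1; g(1) = 0 → root.
Roots: {1}.

1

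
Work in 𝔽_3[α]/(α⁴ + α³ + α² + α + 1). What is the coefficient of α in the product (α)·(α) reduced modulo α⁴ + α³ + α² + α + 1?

0

Multiply in 𝔽_3[α]: (α)·(α) = α².
Reduced: α².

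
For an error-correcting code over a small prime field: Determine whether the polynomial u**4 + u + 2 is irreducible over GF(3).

Write g(u) = u**4 + u + 2.
Check for roots in GF(3): g(0) = 2; g(1) = 1; g(2) = 2.
No roots, so no linear factors.
Monic irreducibles of degree 2 over GF(3): u**2 + 1, u**2 + u + 2, u**2 + 2u + 2.
None of them divide g (all give nonzero remainder).
No irreducible factor of degree ≤ 2 exists, so g is irreducible over GF(3).

Yes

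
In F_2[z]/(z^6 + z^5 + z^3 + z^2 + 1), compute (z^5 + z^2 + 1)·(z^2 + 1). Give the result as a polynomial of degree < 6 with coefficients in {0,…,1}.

z^2 + z

Multiply in F_2[z]: (z^5 + z^2 + 1)·(z^2 + 1) = z^7 + z^5 + z^4 + 1.
Reduce using z^6 ≡ z^5 + z^3 + z^2 + 1 (mod z^6 + z^5 + z^3 + z^2 + 1).
Reduced: z^2 + z.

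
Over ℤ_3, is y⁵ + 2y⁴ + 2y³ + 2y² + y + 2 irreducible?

Write P(y) = y⁵ + 2y⁴ + 2y³ + 2y² + y + 2.
Check for roots in ℤ_3: P(0) = 2; P(1) = 1; P(2) = 2.
No roots, so no linear factors.
Monic irreducibles of degree 2 over GF(3): y² + 1, y² + y + 2, y² + 2y + 2.
None of them divide P (all give nonzero remainder).
No irreducible factor of degree ≤ 2 exists, so P is irreducible over GF(3).

Yes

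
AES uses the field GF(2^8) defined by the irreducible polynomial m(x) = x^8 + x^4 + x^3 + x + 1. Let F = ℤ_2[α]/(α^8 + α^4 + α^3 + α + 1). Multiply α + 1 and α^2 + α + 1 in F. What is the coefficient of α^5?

Multiply in ℤ_2[α]: (α + 1)·(α^2 + α + 1) = α^3 + 1.
Reduced: α^3 + 1.

0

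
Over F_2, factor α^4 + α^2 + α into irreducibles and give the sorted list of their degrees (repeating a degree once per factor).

1, 3

Write g(α) = α^4 + α^2 + α.
Roots in F_2: g(0) = 0 → root; g(1) = 1.
Linear factors from roots: (α).
Complete factorization: g(α) = (α)·(α^3 + α + 1).
Factor degrees with multiplicity: 1 + 3 = 4.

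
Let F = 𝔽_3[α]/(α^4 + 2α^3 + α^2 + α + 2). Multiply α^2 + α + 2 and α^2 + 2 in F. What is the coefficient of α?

Multiply in 𝔽_3[α]: (α^2 + α + 2)·(α^2 + 2) = α^4 + α^3 + α^2 + 2α + 1.
Reduce using α^4 ≡ α^3 + 2α^2 + 2α + 1 (mod α^4 + 2α^3 + α^2 + α + 2).
Reduced: 2α^3 + α + 2.

1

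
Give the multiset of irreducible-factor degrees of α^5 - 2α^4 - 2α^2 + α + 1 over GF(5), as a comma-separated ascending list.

1, 1, 3

Write f(α) = α^5 - 2α^4 - 2α^2 + α + 1.
Roots in GF(5): f(0) = 1; f(1) = 4; f(2) = 0 → root; f(3) = 2; f(4) = 0 → root.
Linear factors from roots: (α - 2), (α + 1).
Complete factorization: f(α) = (α + 1)·(α - 2)·(α^3 - α^2 + α + 2).
Factor degrees with multiplicity: 1 + 1 + 3 = 5.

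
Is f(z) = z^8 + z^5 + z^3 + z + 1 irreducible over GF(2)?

Check for roots in GF(2): f(0) = 1; f(1) = 1.
No roots, so no linear factors.
Monic irreducibles of degree 2 over GF(2): z^2 + z + 1.
None of them divide f (all give nonzero remainder).
Monic irreducibles of degree 3 over GF(2): z^3 + z + 1, z^3 + z^2 + 1.
None of them divide f (all give nonzero remainder).
Monic irreducibles of degree 4 over GF(2): z^4 + z + 1, z^4 + z^3 + 1, z^4 + z^3 + z^2 + z + 1.
None of them divide f (all give nonzero remainder).
No irreducible factor of degree ≤ 4 exists, so f is irreducible over GF(2).

Yes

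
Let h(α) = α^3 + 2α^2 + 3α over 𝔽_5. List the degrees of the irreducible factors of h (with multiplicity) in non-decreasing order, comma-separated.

Roots in 𝔽_5: h(0) = 0 → root; h(1) = 1; h(2) = 2; h(3) = 4; h(4) = 3.
Linear factors from roots: (α).
Complete factorization: h(α) = (α)·(α^2 + 2α + 3).
Factor degrees with multiplicity: 1 + 2 = 3.

1, 2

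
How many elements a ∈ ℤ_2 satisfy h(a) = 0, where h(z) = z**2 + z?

2

Evaluate at each of the 2 elements of ℤ_2:
h(0) = 0 → root; h(1) = 0 → root.
Roots: {0, 1}.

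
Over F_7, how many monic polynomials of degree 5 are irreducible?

3360

Gauss's count: N_{7}(5) = (1/5) Σ_{d|5} μ(5/d)·7^d.
Divisors of 5: 1, 5; μ(5/d) for each: -1, 1.
Σ = − 7^1 + 7^5 = 16800.
N = 16800/5 = 3360.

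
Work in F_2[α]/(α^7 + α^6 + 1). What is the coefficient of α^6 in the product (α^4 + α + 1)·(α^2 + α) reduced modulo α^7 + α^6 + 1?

Multiply in F_2[α]: (α^4 + α + 1)·(α^2 + α) = α^6 + α^5 + α^3 + α.
Reduced: α^6 + α^5 + α^3 + α.

1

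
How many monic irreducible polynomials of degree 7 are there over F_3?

312

x^(3^7) − x is the product of all monic irreducibles of degree dividing 7; Möbius inversion gives N = (1/7) Σ μ(7/d)·3^d.
Divisors of 7: 1, 7; μ(7/d) for each: -1, 1.
Σ = − 3^1 + 3^7 = 2184.
N = 2184/7 = 312.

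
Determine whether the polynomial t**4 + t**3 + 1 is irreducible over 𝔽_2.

Yes

Write m(t) = t**4 + t**3 + 1.
Check for roots in 𝔽_2: m(0) = 1; m(1) = 1.
No roots, so no linear factors.
Monic irreducibles of degree 2 over GF(2): t**2 + t + 1.
None of them divide m (all give nonzero remainder).
No irreducible factor of degree ≤ 2 exists, so m is irreducible over GF(2).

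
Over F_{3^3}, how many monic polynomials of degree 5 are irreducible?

2869776

Gauss's count: N_{27}(5) = (1/5) Σ_{d|5} μ(5/d)·27^d.
Divisors of 5: 1, 5; μ(5/d) for each: -1, 1.
Σ = − 27^1 + 27^5 = 14348880.
N = 14348880/5 = 2869776.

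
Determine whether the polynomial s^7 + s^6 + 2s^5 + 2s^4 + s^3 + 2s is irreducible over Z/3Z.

No

Write P(s) = s^7 + s^6 + 2s^5 + 2s^4 + s^3 + 2s.
Check for roots in Z/3Z: P(0) = 0 → root; P(1) = 0 → root; P(2) = 0 → root.
P(0) = 0, so (s) divides P(s); P is reducible.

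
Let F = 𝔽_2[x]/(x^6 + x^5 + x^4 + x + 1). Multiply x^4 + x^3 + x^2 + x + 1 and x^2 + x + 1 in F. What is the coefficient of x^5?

1

Multiply in 𝔽_2[x]: (x^4 + x^3 + x^2 + x + 1)·(x^2 + x + 1) = x^6 + x^4 + x^3 + x^2 + 1.
Reduce using x^6 ≡ x^5 + x^4 + x + 1 (mod x^6 + x^5 + x^4 + x + 1).
Reduced: x^5 + x^3 + x^2 + x.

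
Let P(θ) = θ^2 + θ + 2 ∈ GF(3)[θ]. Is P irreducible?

Check for roots in GF(3): P(0) = 2; P(1) = 1; P(2) = 2.
No roots. A degree-2 polynomial over a field with no linear factor is irreducible.

Yes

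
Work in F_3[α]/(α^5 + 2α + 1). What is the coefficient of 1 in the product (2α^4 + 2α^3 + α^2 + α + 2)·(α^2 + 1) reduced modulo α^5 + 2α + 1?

0

Multiply in F_3[α]: (2α^4 + 2α^3 + α^2 + α + 2)·(α^2 + 1) = 2α^6 + 2α^5 + α + 2.
Reduce using α^5 ≡ α + 2 (mod α^5 + 2α + 1).
Reduced: 2α^2 + α.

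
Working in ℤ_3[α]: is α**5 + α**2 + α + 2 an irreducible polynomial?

Yes

Write P(α) = α**5 + α**2 + α + 2.
Check for roots in ℤ_3: P(0) = 2; P(1) = 2; P(2) = 1.
No roots, so no linear factors.
Monic irreducibles of degree 2 over GF(3): α**2 + 1, α**2 + α + 2, α**2 + 2α + 2.
None of them divide P (all give nonzero remainder).
No irreducible factor of degree ≤ 2 exists, so P is irreducible over GF(3).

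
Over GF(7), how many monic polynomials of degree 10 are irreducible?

28245840

Gauss's count: N_{7}(10) = (1/10) Σ_{d|10} μ(10/d)·7^d.
Divisors of 10: 1, 2, 5, 10; μ(10/d) for each: 1, -1, -1, 1.
Σ = 7^1 − 7^2 − 7^5 + 7^10 = 282458400.
N = 282458400/10 = 28245840.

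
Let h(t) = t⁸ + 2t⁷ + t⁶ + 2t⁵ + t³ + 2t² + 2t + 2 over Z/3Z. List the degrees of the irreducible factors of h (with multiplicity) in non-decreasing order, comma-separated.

8

Roots in Z/3Z: h(0) = 2; h(1) = 1; h(2) = 2.
Complete factorization: h(t) = (t⁸ + 2t⁷ + t⁶ + 2t⁵ + t³ + 2t² + 2t + 2).
Factor degrees with multiplicity: 8 = 8.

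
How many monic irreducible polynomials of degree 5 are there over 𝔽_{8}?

6552

The number of monic irreducibles of degree 5 over GF(8) is (1/5)·Σ_{d∣5} μ(5/d) 8^d.
Divisors of 5: 1, 5; μ(5/d) for each: -1, 1.
Σ = − 8^1 + 8^5 = 32760.
N = 32760/5 = 6552.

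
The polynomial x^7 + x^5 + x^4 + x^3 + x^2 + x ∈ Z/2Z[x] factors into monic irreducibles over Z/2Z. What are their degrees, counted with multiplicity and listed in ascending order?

Write f(x) = x^7 + x^5 + x^4 + x^3 + x^2 + x.
Roots in Z/2Z: f(0) = 0 → root; f(1) = 0 → root.
Linear factors from roots: (x), (x + 1).
Complete factorization: f(x) = (x)·(x + 1)^2·(x^4 + x + 1).
Factor degrees with multiplicity: 1 + 1 + 1 + 4 = 7.

1, 1, 1, 4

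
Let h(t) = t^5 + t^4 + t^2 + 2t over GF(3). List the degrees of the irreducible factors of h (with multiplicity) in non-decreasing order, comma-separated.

1, 2, 2

Roots in GF(3): h(0) = 0 → root; h(1) = 2; h(2) = 2.
Linear factors from roots: (t).
Complete factorization: h(t) = (t)·(t^2 + 1)·(t^2 + t + 2).
Factor degrees with multiplicity: 1 + 2 + 2 = 5.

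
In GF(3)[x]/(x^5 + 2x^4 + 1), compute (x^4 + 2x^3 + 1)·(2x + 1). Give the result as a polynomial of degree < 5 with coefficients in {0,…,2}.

x^4 + 2x^3 + 2x + 2

Multiply in GF(3)[x]: (x^4 + 2x^3 + 1)·(2x + 1) = 2x^5 + 2x^4 + 2x^3 + 2x + 1.
Reduce using x^5 ≡ x^4 + 2 (mod x^5 + 2x^4 + 1).
Reduced: x^4 + 2x^3 + 2x + 2.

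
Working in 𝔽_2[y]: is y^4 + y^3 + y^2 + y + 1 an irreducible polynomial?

Write h(y) = y^4 + y^3 + y^2 + y + 1.
Check for roots in 𝔽_2: h(0) = 1; h(1) = 1.
No roots, so no linear factors.
Monic irreducibles of degree 2 over GF(2): y^2 + y + 1.
None of them divide h (all give nonzero remainder).
No irreducible factor of degree ≤ 2 exists, so h is irreducible over GF(2).

Yes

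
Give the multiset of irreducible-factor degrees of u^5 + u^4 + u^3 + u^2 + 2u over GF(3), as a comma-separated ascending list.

Write f(u) = u^5 + u^4 + u^3 + u^2 + 2u.
Roots in GF(3): f(0) = 0 → root; f(1) = 0 → root; f(2) = 1.
Linear factors from roots: (u), (u + 2).
Complete factorization: f(u) = (u)·(u + 2)·(u^3 + 2u^2 + 1).
Factor degrees with multiplicity: 1 + 1 + 3 = 5.

1, 1, 3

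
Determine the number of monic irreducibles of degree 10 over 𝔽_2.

99

By the necklace-counting formula, N_2(10) = (1/10) Σ_{d|10} μ(10/d)·2^d.
Divisors of 10: 1, 2, 5, 10; μ(10/d) for each: 1, -1, -1, 1.
Σ = 2^1 − 2^2 − 2^5 + 2^10 = 990.
N = 990/10 = 99.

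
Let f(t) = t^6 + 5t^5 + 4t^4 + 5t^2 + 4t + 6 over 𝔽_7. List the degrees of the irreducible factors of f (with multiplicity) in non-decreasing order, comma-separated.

1, 1, 1, 1, 2

Linear factors from roots: (t + 5), (t + 4), (t + 2), (t + 1).
Complete factorization: f(t) = (t + 1)·(t + 2)·(t + 4)·(t + 5)·(t^2 + 4).
Factor degrees with multiplicity: 1 + 1 + 1 + 1 + 2 = 6.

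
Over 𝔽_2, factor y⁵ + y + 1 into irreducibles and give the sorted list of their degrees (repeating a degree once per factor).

Write g(y) = y⁵ + y + 1.
Roots in 𝔽_2: g(0) = 1; g(1) = 1.
Complete factorization: g(y) = (y² + y + 1)·(y³ + y² + 1).
Factor degrees with multiplicity: 2 + 3 = 5.

2, 3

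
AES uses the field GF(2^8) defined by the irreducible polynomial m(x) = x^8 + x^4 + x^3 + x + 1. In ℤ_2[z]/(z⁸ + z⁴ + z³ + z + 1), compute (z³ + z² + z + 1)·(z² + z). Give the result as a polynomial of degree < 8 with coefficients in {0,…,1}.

Multiply in ℤ_2[z]: (z³ + z² + z + 1)·(z² + z) = z⁵ + z.
Reduced: z⁵ + z.

z^5 + z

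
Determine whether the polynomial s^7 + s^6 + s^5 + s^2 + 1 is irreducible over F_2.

Yes

Write f(s) = s^7 + s^6 + s^5 + s^2 + 1.
Check for roots in F_2: f(0) = 1; f(1) = 1.
No roots, so no linear factors.
Monic irreducibles of degree 2 over GF(2): s^2 + s + 1.
None of them divide f (all give nonzero remainder).
Monic irreducibles of degree 3 over GF(2): s^3 + s + 1, s^3 + s^2 + 1.
None of them divide f (all give nonzero remainder).
No irreducible factor of degree ≤ 3 exists, so f is irreducible over GF(2).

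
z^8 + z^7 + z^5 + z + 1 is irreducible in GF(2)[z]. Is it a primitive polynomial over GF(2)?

No

Write f(z) = z^8 + z^7 + z^5 + z + 1.
|GF(2^8)^×| = 2^8 − 1 = 255. Prime factorization: 255 = 3·5·17.
f is primitive ⇔ z has order 255 in GF(2)[z]/(f), i.e. z^(255/q) ≠ 1 for each prime q | 255.
z^(85) mod f = 1
z^(51) mod f = z^6 + z^4 + z^3 + z.
z^(15) mod f = z^5 + z^4 + z^3.
Since z^(85) = 1, the order of z divides 85 < 255; not primitive.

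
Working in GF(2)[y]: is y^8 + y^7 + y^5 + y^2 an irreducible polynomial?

Write P(y) = y^8 + y^7 + y^5 + y^2.
Check for roots in GF(2): P(0) = 0 → root; P(1) = 0 → root.
P(0) = 0, so (y) divides P(y); P is reducible.

No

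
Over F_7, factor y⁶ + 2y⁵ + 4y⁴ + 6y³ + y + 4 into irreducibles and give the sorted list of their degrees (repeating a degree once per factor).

1, 1, 1, 1, 1, 1

Write f(y) = y⁶ + 2y⁵ + 4y⁴ + 6y³ + y + 4.
Linear factors from roots: (y + 4), (y + 3), (y + 1).
Complete factorization: f(y) = (y + 1)^2·(y + 3)^2·(y + 4)^2.
Factor degrees with multiplicity: 1 + 1 + 1 + 1 + 1 + 1 = 6.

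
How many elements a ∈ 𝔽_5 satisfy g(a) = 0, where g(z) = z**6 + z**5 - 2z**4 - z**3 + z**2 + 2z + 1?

Evaluate at each of the 5 elements of 𝔽_5:
g(0) = 1; g(1) = 3; g(2) = 0 → root; g(3) = 4; g(4) = 4.
Roots: {2}.

1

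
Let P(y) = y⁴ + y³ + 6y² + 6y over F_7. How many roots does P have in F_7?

3

Evaluate at each of the 7 elements of F_7:
P(0) = 0 → root; P(1) = 0 → root; P(2) = 4; P(3) = 5; P(4) = 6; P(5) = 6; P(6) = 0 → root.
Roots: {0, 1, 6}.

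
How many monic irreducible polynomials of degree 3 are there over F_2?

2

By the necklace-counting formula, N_2(3) = (1/3) Σ_{d|3} μ(3/d)·2^d.
Divisors of 3: 1, 3; μ(3/d) for each: -1, 1.
Σ = − 2^1 + 2^3 = 6.
N = 6/3 = 2.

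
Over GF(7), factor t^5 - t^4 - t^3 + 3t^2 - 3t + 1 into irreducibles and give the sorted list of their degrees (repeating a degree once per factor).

1, 1, 1, 2

Write g(t) = t^5 - t^4 - t^3 + 3t^2 - 3t + 1.
Linear factors from roots: (t - 1), (t - 3), (t + 2).
Complete factorization: g(t) = (t + 2)·(t - 3)·(t - 1)·(t^2 + t - 1).
Factor degrees with multiplicity: 1 + 1 + 1 + 2 = 5.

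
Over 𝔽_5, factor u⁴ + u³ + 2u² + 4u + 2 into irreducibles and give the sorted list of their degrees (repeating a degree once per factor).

1, 1, 1, 1

Write f(u) = u⁴ + u³ + 2u² + 4u + 2.
Roots in 𝔽_5: f(0) = 2; f(1) = 0 → root; f(2) = 2; f(3) = 0 → root; f(4) = 0 → root.
Linear factors from roots: (u + 4), (u + 2), (u + 1).
Complete factorization: f(u) = (u + 1)·(u + 2)·(u + 4)^2.
Factor degrees with multiplicity: 1 + 1 + 1 + 1 = 4.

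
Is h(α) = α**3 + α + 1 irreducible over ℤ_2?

Check for roots in ℤ_2: h(0) = 1; h(1) = 1.
No roots. A degree-3 polynomial over a field with no linear factor is irreducible.

Yes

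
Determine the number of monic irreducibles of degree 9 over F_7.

4483696

x^(7^9) − x is the product of all monic irreducibles of degree dividing 9; Möbius inversion gives N = (1/9) Σ μ(9/d)·7^d.
Divisors of 9: 1, 3, 9; μ(9/d) for each: 0, -1, 1.
Σ = − 7^3 + 7^9 = 40353264.
N = 40353264/9 = 4483696.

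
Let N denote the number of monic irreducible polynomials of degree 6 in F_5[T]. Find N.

By the necklace-counting formula, N_5(6) = (1/6) Σ_{d|6} μ(6/d)·5^d.
Divisors of 6: 1, 2, 3, 6; μ(6/d) for each: 1, -1, -1, 1.
Σ = 5^1 − 5^2 − 5^3 + 5^6 = 15480.
N = 15480/6 = 2580.

2580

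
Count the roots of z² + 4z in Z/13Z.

2

Write f(z) = z² + 4z.
Evaluate at each of the 13 elements of Z/13Z:
f(0) = 0 → root; f(1) = 5; f(2) = 12; f(3) = 8; f(4) = 6; f(5) = 6; f(6) = 8; f(7) = 12; f(8) = 5; f(9) = 0 → root; f(10) = 10; f(11) = 9; f(12) = 10.
Roots: {0, 9}.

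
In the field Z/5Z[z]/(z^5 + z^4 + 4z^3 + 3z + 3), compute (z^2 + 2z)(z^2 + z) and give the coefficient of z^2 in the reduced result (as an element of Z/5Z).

2

Multiply in Z/5Z[z]: (z^2 + 2z)·(z^2 + z) = z^4 + 3z^3 + 2z^2.
Reduced: z^4 + 3z^3 + 2z^2.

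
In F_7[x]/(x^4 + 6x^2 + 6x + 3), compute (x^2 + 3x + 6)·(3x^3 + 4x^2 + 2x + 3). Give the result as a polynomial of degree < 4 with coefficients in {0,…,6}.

Multiply in F_7[x]: (x^2 + 3x + 6)·(3x^3 + 4x^2 + 2x + 3) = 3x^5 + 6x^4 + 4x^3 + 5x^2 + 4.
Reduce using x^4 ≡ x^2 + x + 4 (mod x^4 + 6x^2 + 6x + 3).
Reduced: 4x.

4x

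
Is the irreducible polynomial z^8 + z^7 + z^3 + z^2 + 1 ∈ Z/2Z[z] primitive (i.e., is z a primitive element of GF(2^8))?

Write f(z) = z^8 + z^7 + z^3 + z^2 + 1.
|GF(2^8)^×| = 2^8 − 1 = 255. Prime factorization: 255 = 3·5·17.
f is primitive ⇔ z has order 255 in GF(2)[z]/(f), i.e. z^(255/q) ≠ 1 for each prime q | 255.
z^(85) mod f = z^6 + z^3 + z^2 + z.
z^(51) mod f = z^5 + z^4 + z^2 + 1.
z^(15) mod f = z^7 + z^6 + z^4 + z^3.
None equal 1, so z has full order 255; f is primitive.

Yes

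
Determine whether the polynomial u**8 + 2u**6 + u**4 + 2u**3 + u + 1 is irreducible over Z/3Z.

Yes

Write P(u) = u**8 + 2u**6 + u**4 + 2u**3 + u + 1.
Check for roots in Z/3Z: P(0) = 1; P(1) = 2; P(2) = 2.
No roots, so no linear factors.
Monic irreducibles of degree 2 over GF(3): u**2 + 1, u**2 + u + 2, u**2 + 2u + 2.
None of them divide P (all give nonzero remainder).
Degree-3 irreducible divisors: test the 8 monic irreducibles of degree 3 over GF(3).
None of them divide P (all give nonzero remainder).
Degree-4 irreducible divisors: test the 18 monic irreducibles of degree 4 over GF(3).
None of them divide P (all give nonzero remainder).
No irreducible factor of degree ≤ 4 exists, so P is irreducible over GF(3).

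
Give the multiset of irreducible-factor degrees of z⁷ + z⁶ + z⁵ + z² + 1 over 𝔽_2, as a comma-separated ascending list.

Write g(z) = z⁷ + z⁶ + z⁵ + z² + 1.
Roots in 𝔽_2: g(0) = 1; g(1) = 1.
Complete factorization: g(z) = (z⁷ + z⁶ + z⁵ + z² + 1).
Factor degrees with multiplicity: 7 = 7.

7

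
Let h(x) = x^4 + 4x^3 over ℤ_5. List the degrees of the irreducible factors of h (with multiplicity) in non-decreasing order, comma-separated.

1, 1, 1, 1

Roots in ℤ_5: h(0) = 0 → root; h(1) = 0 → root; h(2) = 3; h(3) = 4; h(4) = 2.
Linear factors from roots: (x), (x + 4).
Complete factorization: h(x) = (x + 4)·(x)^3.
Factor degrees with multiplicity: 1 + 1 + 1 + 1 = 4.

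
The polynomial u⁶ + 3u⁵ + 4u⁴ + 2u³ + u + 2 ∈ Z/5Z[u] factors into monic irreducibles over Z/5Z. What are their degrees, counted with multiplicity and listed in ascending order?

Write h(u) = u⁶ + 3u⁵ + 4u⁴ + 2u³ + u + 2.
Roots in Z/5Z: h(0) = 2; h(1) = 3; h(2) = 4; h(3) = 1; h(4) = 1.
Complete factorization: h(u) = (u⁶ + 3u⁵ + 4u⁴ + 2u³ + u + 2).
Factor degrees with multiplicity: 6 = 6.

6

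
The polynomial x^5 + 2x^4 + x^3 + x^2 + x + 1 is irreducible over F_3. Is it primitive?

Write f(x) = x^5 + 2x^4 + x^3 + x^2 + x + 1.
|GF(3^5)^×| = 3^5 − 1 = 242. Prime factorization: 242 = 2·11^2.
f is primitive ⇔ x has order 242 in GF(3)[x]/(f), i.e. x^(242/q) ≠ 1 for each prime q | 242.
x^(121) mod f = 2.
x^(22) mod f = 2x^4 + x^3 + 2.
None equal 1, so x has full order 242; f is primitive.

Yes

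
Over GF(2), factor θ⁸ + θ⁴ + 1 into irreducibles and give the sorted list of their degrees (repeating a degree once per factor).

2, 2, 2, 2

Write g(θ) = θ⁸ + θ⁴ + 1.
Roots in GF(2): g(0) = 1; g(1) = 1.
Complete factorization: g(θ) = (θ² + θ + 1)^4.
Factor degrees with multiplicity: 2 + 2 + 2 + 2 = 8.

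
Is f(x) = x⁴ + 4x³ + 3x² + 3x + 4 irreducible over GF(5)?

No

Check for roots in GF(5): f(0) = 4; f(1) = 0 → root; f(2) = 0 → root; f(3) = 4; f(4) = 1.
f(1) = 0, so (x − 1) divides f(x); f is reducible.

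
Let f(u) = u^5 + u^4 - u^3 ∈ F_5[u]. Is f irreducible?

No

Check for roots in F_5: f(0) = 0 → root; f(1) = 1; f(2) = 0 → root; f(3) = 2; f(4) = 1.
f(0) = 0, so (u) divides f(u); f is reducible.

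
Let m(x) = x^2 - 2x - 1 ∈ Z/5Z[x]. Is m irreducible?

Check for roots in Z/5Z: m(0) = 4; m(1) = 3; m(2) = 4; m(3) = 2; m(4) = 2.
No roots. A degree-2 polynomial over a field with no linear factor is irreducible.

Yes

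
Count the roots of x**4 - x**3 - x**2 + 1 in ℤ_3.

1

Write P(x) = x**4 - x**3 - x**2 + 1.
Evaluate at each of the 3 elements of ℤ_3:
P(0) = 1; P(1) = 0 → root; P(2) = 2.
Roots: {1}.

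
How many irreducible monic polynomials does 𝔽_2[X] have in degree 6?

x^(2^6) − x is the product of all monic irreducibles of degree dividing 6; Möbius inversion gives N = (1/6) Σ μ(6/d)·2^d.
Divisors of 6: 1, 2, 3, 6; μ(6/d) for each: 1, -1, -1, 1.
Σ = 2^1 − 2^2 − 2^3 + 2^6 = 54.
N = 54/6 = 9.

9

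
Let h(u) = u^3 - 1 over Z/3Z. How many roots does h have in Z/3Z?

Evaluate at each of the 3 elements of Z/3Z:
h(0) = 2; h(1) = 0 → root; h(2) = 1.
Roots: {1}.

1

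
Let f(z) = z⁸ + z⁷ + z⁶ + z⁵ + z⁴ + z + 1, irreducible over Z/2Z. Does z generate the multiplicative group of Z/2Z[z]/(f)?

|GF(2^8)^×| = 2^8 − 1 = 255. Prime factorization: 255 = 3·5·17.
f is primitive ⇔ z has order 255 in GF(2)[z]/(f), i.e. z^(255/q) ≠ 1 for each prime q | 255.
z^(85) mod f = z⁶ + z⁵ + z⁴.
z^(51) mod f = 1
z^(15) mod f = z⁷ + z⁴ + z³ + 1.
Since z^(51) = 1, the order of z divides 51 < 255; not primitive.

No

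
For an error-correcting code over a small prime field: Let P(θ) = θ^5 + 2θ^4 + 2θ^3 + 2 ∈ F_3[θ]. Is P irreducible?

Yes

Check for roots in F_3: P(0) = 2; P(1) = 1; P(2) = 1.
No roots, so no linear factors.
Monic irreducibles of degree 2 over GF(3): θ^2 + 1, θ^2 + θ + 2, θ^2 + 2θ + 2.
None of them divide P (all give nonzero remainder).
No irreducible factor of degree ≤ 2 exists, so P is irreducible over GF(3).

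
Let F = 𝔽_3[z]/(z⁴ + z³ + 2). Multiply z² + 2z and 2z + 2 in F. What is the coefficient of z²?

0

Multiply in 𝔽_3[z]: (z² + 2z)·(2z + 2) = 2z³ + z.
Reduced: 2z³ + z.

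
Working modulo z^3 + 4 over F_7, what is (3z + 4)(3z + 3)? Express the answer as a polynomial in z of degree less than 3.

2z^2 + 5

Multiply in F_7[z]: (3z + 4)·(3z + 3) = 2z^2 + 5.
Reduced: 2z^2 + 5.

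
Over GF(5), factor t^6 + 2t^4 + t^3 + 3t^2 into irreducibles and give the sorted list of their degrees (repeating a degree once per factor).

Write h(t) = t^6 + 2t^4 + t^3 + 3t^2.
Roots in GF(5): h(0) = 0 → root; h(1) = 2; h(2) = 1; h(3) = 0 → root; h(4) = 0 → root.
Linear factors from roots: (t), (t + 2), (t + 1).
Complete factorization: h(t) = (t + 1)·(t + 2)·(t)^2·(t^2 + 2t + 4).
Factor degrees with multiplicity: 1 + 1 + 1 + 1 + 2 = 6.

1, 1, 1, 1, 2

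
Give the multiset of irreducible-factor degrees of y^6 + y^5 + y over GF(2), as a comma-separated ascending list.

1, 2, 3

Write h(y) = y^6 + y^5 + y.
Roots in GF(2): h(0) = 0 → root; h(1) = 1.
Linear factors from roots: (y).
Complete factorization: h(y) = (y)·(y^2 + y + 1)·(y^3 + y + 1).
Factor degrees with multiplicity: 1 + 2 + 3 = 6.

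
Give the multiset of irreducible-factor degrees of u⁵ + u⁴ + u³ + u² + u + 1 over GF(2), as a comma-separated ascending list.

1, 2, 2

Write h(u) = u⁵ + u⁴ + u³ + u² + u + 1.
Roots in GF(2): h(0) = 1; h(1) = 0 → root.
Linear factors from roots: (u + 1).
Complete factorization: h(u) = (u + 1)·(u² + u + 1)^2.
Factor degrees with multiplicity: 1 + 2 + 2 = 5.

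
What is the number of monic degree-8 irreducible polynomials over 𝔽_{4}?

8160

x^(4^8) − x is the product of all monic irreducibles of degree dividing 8; Möbius inversion gives N = (1/8) Σ μ(8/d)·4^d.
Divisors of 8: 1, 2, 4, 8; μ(8/d) for each: 0, 0, -1, 1.
Σ = − 4^4 + 4^8 = 65280.
N = 65280/8 = 8160.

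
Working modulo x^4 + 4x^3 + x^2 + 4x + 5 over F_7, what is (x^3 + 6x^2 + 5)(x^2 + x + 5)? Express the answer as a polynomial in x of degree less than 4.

Multiply in F_7[x]: (x^3 + 6x^2 + 5)·(x^2 + x + 5) = x^5 + 4x^3 + 5x + 4.
Reduce using x^4 ≡ 3x^3 + 6x^2 + 3x + 2 (mod x^4 + 4x^3 + x^2 + 4x + 5).
Reduced: 5x^3 + 2x + 3.

5x^3 + 2x + 3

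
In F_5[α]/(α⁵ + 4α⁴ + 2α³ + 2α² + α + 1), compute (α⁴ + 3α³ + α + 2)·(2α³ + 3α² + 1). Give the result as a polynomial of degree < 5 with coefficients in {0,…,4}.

3α^4 + 4α^3 + α^2 + 4α + 1

Multiply in F_5[α]: (α⁴ + 3α³ + α + 2)·(2α³ + 3α² + 1) = 2α⁷ + 4α⁶ + 4α⁵ + 3α⁴ + α² + α + 2.
Reduce using α⁵ ≡ α⁴ + 3α³ + 3α² + 4α + 4 (mod α⁵ + 4α⁴ + 2α³ + 2α² + α + 1).
Reduced: 3α⁴ + 4α³ + α² + 4α + 1.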